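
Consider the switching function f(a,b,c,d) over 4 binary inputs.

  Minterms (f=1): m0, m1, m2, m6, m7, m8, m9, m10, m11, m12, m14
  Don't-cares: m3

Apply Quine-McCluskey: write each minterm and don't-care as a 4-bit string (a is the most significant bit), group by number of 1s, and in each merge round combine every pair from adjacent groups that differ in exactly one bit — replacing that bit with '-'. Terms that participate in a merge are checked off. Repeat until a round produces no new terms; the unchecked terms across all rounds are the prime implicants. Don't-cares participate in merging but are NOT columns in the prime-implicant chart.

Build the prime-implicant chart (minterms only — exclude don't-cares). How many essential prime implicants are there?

[col 0] 0000*, 0001*, 0010*, 0011*, 0110*, 0111*, 1000*, 1001*, 1010*, 1011*, 1100*, 1110*
[col 1] -000*, -001*, -010*, -011*, -110*, 0-10*, 0-11*, 00-0*, 00-1*, 000-*, 001-*, 011-*, 1-00*, 1-10*, 10-0*, 10-1*, 100-*, 101-*, 11-0*
[col 2] --10, -0-0*, -0-1*, -00-*, -01-*, 0-1-, 00--*, 1--0, 10--*
[col 3] -0--
Prime implicants: --10, -0--, 0-1-, 1--0
PI chart (minterm → PIs covering it):
  0 | -0--  (sole → essential)
  1 | -0--  (sole → essential)
  2 | --10,-0--,0-1-
  6 | --10,0-1-
  7 | 0-1-  (sole → essential)
  8 | -0--,1--0
  9 | -0--  (sole → essential)
  10 | --10,-0--,1--0
  11 | -0--  (sole → essential)
  12 | 1--0  (sole → essential)
  14 | --10,1--0
Essential prime implicants: -0--, 0-1-, 1--0

3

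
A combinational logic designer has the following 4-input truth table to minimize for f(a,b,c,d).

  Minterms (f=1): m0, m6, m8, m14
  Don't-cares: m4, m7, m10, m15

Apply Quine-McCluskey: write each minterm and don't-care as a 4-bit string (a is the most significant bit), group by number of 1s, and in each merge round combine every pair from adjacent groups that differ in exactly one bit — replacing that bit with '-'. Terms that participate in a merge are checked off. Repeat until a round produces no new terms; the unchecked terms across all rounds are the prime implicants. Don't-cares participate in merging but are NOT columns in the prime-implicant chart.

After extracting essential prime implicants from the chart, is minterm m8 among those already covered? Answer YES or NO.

Round 0: 0000✓ 0100✓ 0110✓ 0111✓ 1000✓ 1010✓ 1110✓ 1111✓
Round 1: -000 -110✓ -111✓ 0-00 01-0 011-✓ 1-10 10-0 111-✓
Round 2: -11-
PIs = {-000, -11-, 0-00, 01-0, 1-10, 10-0}
Coverage chart:
  m0: -000,0-00
  m6: -11-,01-0
  m8: -000,10-0
  m14: -11-,1-10
(no essential prime implicants)

NO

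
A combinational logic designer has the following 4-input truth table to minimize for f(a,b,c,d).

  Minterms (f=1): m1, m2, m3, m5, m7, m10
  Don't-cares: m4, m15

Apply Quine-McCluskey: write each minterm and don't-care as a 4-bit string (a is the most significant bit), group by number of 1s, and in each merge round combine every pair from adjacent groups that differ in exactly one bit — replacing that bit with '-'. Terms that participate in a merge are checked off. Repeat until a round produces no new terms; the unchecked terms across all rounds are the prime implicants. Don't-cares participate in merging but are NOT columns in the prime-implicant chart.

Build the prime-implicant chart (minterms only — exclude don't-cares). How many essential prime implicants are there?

2

size-2^0 implicants → 0001(✓)  0010(✓)  0011(✓)  0100(✓)  0101(✓)  0111(✓)  1010(✓)  1111(✓)
size-2^1 implicants → -010  -111  0-01(✓)  0-11(✓)  00-1(✓)  001-  01-1(✓)  010-
size-2^2 implicants → 0--1
Unchecked terms (primes): -010, -111, 0--1, 001-, 010-
Minterm coverage:
  m1 ⊆ 0--1 [E]
  m2 ⊆ -010,001-
  m3 ⊆ 0--1,001-
  m5 ⊆ 0--1,010-
  m7 ⊆ -111,0--1
  m10 ⊆ -010 [E]
E = {-010, 0--1}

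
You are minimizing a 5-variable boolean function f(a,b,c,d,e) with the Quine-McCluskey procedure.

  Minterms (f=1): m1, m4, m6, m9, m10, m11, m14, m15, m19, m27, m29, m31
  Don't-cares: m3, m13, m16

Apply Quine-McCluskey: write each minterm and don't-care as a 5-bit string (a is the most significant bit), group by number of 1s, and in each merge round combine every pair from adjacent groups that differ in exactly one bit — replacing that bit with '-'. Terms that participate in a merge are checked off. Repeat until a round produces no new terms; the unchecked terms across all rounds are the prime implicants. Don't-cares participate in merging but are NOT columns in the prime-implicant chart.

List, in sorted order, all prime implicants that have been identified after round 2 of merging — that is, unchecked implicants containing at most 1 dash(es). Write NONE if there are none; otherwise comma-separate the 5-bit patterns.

[col 0] 00001*, 00011*, 00100*, 00110*, 01001*, 01010*, 01011*, 01101*, 01110*, 01111*, 10000, 10011*, 11011*, 11101*, 11111*
[col 1] -0011*, -1011*, -1101*, -1111*, 0-001*, 0-011*, 0-110, 000-1*, 001-0, 01-01*, 01-10*, 01-11*, 010-1*, 0101-*, 011-1*, 0111-*, 1-011*, 11-11*, 111-1*
[col 2] --011, -1-11, -11-1, 0-0-1, 01--1, 01-1-
Prime implicants: --011, -1-11, -11-1, 0-0-1, 0-110, 001-0, 01--1, 01-1-, 10000

0-110, 001-0, 10000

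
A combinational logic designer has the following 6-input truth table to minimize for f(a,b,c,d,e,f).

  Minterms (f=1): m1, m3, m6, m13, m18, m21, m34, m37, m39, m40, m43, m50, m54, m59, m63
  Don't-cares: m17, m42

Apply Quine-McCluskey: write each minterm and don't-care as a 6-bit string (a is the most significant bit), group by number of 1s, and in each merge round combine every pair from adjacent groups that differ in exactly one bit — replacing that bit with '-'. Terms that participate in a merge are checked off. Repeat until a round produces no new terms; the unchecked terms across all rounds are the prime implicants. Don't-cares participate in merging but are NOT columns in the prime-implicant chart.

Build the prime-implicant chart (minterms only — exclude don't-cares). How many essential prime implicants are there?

9

Round 0: 000001✓ 000011✓ 000110 001101 010001✓ 010010✓ 010101✓ 100010✓ 100101✓ 100111✓ 101000✓ 101010✓ 101011✓ 110010✓ 110110✓ 111011✓ 111111✓
Round 1: -10010 0-0001 0000-1 010-01 1-0010 1-1011 10-010 1001-1 1010-0 10101- 110-10 111-11
PIs = {-10010, 0-0001, 0000-1, 000110, 001101, 010-01, 1-0010, 1-1011, 10-010, 1001-1, 1010-0, 10101-, 110-10, 111-11}
Coverage chart:
  m1: 0-0001,0000-1
  m3: 0000-1 ←essential
  m6: 000110 ←essential
  m13: 001101 ←essential
  m18: -10010 ←essential
  m21: 010-01 ←essential
  m34: 1-0010,10-010
  m37: 1001-1 ←essential
  m39: 1001-1 ←essential
  m40: 1010-0 ←essential
  m43: 1-1011,10101-
  m50: -10010,1-0010,110-10
  m54: 110-10 ←essential
  m59: 1-1011,111-11
  m63: 111-11 ←essential
Essential: -10010, 0000-1, 000110, 001101, 010-01, 1001-1, 1010-0, 110-10, 111-11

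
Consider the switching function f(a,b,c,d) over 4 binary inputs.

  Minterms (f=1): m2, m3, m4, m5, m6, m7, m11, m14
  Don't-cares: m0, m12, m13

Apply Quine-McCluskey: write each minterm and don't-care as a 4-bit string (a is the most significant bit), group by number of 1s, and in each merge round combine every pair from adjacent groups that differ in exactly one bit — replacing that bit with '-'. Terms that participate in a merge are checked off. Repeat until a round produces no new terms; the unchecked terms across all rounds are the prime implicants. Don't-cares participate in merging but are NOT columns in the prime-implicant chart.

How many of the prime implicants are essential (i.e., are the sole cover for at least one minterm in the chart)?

Round 0: 0000✓ 0010✓ 0011✓ 0100✓ 0101✓ 0110✓ 0111✓ 1011✓ 1100✓ 1101✓ 1110✓
Round 1: -011 -100✓ -101✓ -110✓ 0-00✓ 0-10✓ 0-11✓ 00-0✓ 001-✓ 01-0✓ 01-1✓ 010-✓ 011-✓ 11-0✓ 110-✓
Round 2: -1-0 -10- 0--0 0-1- 01--
PIs = {-011, -1-0, -10-, 0--0, 0-1-, 01--}
Coverage chart:
  m2: 0--0,0-1-
  m3: -011,0-1-
  m4: -1-0,-10-,0--0,01--
  m5: -10-,01--
  m6: -1-0,0--0,0-1-,01--
  m7: 0-1-,01--
  m11: -011 ←essential
  m14: -1-0 ←essential
Essential: -011, -1-0

2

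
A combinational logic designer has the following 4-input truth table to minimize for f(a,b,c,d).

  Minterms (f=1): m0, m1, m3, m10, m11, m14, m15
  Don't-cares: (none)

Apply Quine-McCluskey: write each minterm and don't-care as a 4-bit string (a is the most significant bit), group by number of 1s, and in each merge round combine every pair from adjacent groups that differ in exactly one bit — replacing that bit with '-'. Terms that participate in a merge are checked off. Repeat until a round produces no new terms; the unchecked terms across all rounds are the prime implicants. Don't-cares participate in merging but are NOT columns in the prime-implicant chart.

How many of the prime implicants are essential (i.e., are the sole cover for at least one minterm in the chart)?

Round 0: 0000✓ 0001✓ 0011✓ 1010✓ 1011✓ 1110✓ 1111✓
Round 1: -011 00-1 000- 1-10✓ 1-11✓ 101-✓ 111-✓
Round 2: 1-1-
PIs = {-011, 00-1, 000-, 1-1-}
Coverage chart:
  m0: 000- ←essential
  m1: 00-1,000-
  m3: -011,00-1
  m10: 1-1- ←essential
  m11: -011,1-1-
  m14: 1-1- ←essential
  m15: 1-1- ←essential
Essential: 000-, 1-1-

2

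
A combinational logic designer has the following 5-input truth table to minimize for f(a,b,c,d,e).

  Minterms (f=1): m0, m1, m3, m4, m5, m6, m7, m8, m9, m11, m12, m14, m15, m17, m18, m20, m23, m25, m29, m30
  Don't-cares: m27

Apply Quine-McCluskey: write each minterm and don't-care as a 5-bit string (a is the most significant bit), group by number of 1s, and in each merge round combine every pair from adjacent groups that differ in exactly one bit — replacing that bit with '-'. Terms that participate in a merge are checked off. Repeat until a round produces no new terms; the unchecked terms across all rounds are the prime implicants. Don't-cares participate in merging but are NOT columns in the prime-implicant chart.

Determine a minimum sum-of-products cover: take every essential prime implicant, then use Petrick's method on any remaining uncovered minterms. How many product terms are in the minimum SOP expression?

9

Round 0: 00000✓ 00001✓ 00011✓ 00100✓ 00101✓ 00110✓ 00111✓ 01000✓ 01001✓ 01011✓ 01100✓ 01110✓ 01111✓ 10001✓ 10010 10100✓ 10111✓ 11001✓ 11011✓ 11101✓ 11110✓
Round 1: -0001✓ -0100 -0111 -1001✓ -1011✓ -1110 0-000✓ 0-001✓ 0-011✓ 0-100✓ 0-110✓ 0-111✓ 00-00✓ 00-01✓ 00-11✓ 000-1✓ 0000-✓ 001-0✓ 001-1✓ 0010-✓ 0011-✓ 01-00✓ 01-11✓ 010-1✓ 0100-✓ 011-0✓ 0111-✓ 1-001✓ 11-01 110-1✓
Round 2: --001 -10-1 0--00 0--11 0-0-1 0-00- 0-1-0 0-11- 00--1 00-0- 001--
PIs = {--001, -0100, -0111, -10-1, -1110, 0--00, 0--11, 0-0-1, 0-00-, 0-1-0, 0-11-, 00--1, 00-0-, 001--, 10010, 11-01}
Coverage chart:
  m0: 0--00,0-00-,00-0-
  m1: --001,0-0-1,0-00-,00--1,00-0-
  m3: 0--11,0-0-1,00--1
  m4: -0100,0--00,0-1-0,00-0-,001--
  m5: 00--1,00-0-,001--
  m6: 0-1-0,0-11-,001--
  m7: -0111,0--11,0-11-,00--1,001--
  m8: 0--00,0-00-
  m9: --001,-10-1,0-0-1,0-00-
  m11: -10-1,0--11,0-0-1
  m12: 0--00,0-1-0
  m14: -1110,0-1-0,0-11-
  m15: 0--11,0-11-
  m17: --001 ←essential
  m18: 10010 ←essential
  m20: -0100 ←essential
  m23: -0111 ←essential
  m25: --001,-10-1,11-01
  m29: 11-01 ←essential
  m30: -1110 ←essential
Essential: --001, -0100, -0111, -1110, 10010, 11-01
Petrick residual → 0--00, 0--11, 001--
Min cover (9 terms): c'd'e + b'cd'e' + b'cde + bcde' + a'd'e' + a'de + a'b'c + ab'c'de' + abd'e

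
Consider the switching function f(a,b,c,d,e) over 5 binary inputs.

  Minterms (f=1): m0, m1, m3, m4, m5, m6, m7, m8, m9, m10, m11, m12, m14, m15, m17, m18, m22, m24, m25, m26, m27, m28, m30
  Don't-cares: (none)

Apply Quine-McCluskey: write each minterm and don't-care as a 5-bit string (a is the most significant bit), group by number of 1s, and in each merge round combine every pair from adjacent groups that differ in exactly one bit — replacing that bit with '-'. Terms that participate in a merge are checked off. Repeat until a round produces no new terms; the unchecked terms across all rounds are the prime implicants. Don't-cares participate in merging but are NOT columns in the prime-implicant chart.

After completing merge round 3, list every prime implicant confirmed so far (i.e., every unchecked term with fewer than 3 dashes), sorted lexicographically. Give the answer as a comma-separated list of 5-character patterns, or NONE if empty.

size-2^0 implicants → 00000(✓)  00001(✓)  00011(✓)  00100(✓)  00101(✓)  00110(✓)  00111(✓)  01000(✓)  01001(✓)  01010(✓)  01011(✓)  01100(✓)  01110(✓)  01111(✓)  10001(✓)  10010(✓)  10110(✓)  11000(✓)  11001(✓)  11010(✓)  11011(✓)  11100(✓)  11110(✓)
size-2^1 implicants → -0001(✓)  -0110(✓)  -1000(✓)  -1001(✓)  -1010(✓)  -1011(✓)  -1100(✓)  -1110(✓)  0-000(✓)  0-001(✓)  0-011(✓)  0-100(✓)  0-110(✓)  0-111(✓)  00-00(✓)  00-01(✓)  00-11(✓)  000-1(✓)  0000-(✓)  001-0(✓)  001-1(✓)  0010-(✓)  0011-(✓)  01-00(✓)  01-10(✓)  01-11(✓)  010-0(✓)  010-1(✓)  0100-(✓)  0101-(✓)  011-0(✓)  0111-(✓)  1-001(✓)  1-010(✓)  1-110(✓)  10-10(✓)  11-00(✓)  11-10(✓)  110-0(✓)  110-1(✓)  1100-(✓)  1101-(✓)  111-0(✓)
size-2^2 implicants → --001  --110  -1-00(✓)  -1-10(✓)  -10-0(✓)  -10-1(✓)  -100-(✓)  -101-(✓)  -11-0(✓)  0--00  0--11  0-0-1  0-00-  0-1-0  0-11-  00--1  00-0-  001--  01--0(✓)  01-1-  010--(✓)  1--10  11--0(✓)  110--(✓)
size-2^3 implicants → -1--0  -10--
Unchecked terms (primes): --001, --110, -1--0, -10--, 0--00, 0--11, 0-0-1, 0-00-, 0-1-0, 0-11-, 00--1, 00-0-, 001--, 01-1-, 1--10

--001, --110, 0--00, 0--11, 0-0-1, 0-00-, 0-1-0, 0-11-, 00--1, 00-0-, 001--, 01-1-, 1--10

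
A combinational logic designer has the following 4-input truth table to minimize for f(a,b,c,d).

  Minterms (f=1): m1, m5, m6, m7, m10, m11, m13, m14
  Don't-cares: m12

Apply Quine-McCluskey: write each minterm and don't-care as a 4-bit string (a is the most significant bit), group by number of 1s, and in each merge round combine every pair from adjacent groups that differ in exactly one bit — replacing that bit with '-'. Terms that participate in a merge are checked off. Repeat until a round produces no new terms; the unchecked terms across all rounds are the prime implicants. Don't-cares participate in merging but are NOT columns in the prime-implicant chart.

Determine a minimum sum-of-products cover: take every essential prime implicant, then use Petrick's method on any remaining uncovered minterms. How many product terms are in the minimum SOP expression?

[col 0] 0001*, 0101*, 0110*, 0111*, 1010*, 1011*, 1100*, 1101*, 1110*
[col 1] -101, -110, 0-01, 01-1, 011-, 1-10, 101-, 11-0, 110-
Prime implicants: -101, -110, 0-01, 01-1, 011-, 1-10, 101-, 11-0, 110-
PI chart (minterm → PIs covering it):
  1 | 0-01  (sole → essential)
  5 | -101,0-01,01-1
  6 | -110,011-
  7 | 01-1,011-
  10 | 1-10,101-
  11 | 101-  (sole → essential)
  13 | -101,110-
  14 | -110,1-10,11-0
Essential prime implicants: 0-01, 101-
Petrick residual → -101, -110, 01-1
Minimum SOP uses 5 PIs: bc'd + bcd' + a'c'd + a'bd + ab'c

5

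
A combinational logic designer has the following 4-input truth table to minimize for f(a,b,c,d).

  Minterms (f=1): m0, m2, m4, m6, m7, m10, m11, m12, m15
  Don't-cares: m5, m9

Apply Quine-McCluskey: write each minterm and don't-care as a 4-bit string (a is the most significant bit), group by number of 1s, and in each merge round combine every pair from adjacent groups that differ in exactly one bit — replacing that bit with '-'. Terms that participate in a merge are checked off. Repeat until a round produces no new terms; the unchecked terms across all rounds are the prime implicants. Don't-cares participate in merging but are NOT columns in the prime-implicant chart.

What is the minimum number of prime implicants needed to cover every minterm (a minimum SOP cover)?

4

size-2^0 implicants → 0000(✓)  0010(✓)  0100(✓)  0101(✓)  0110(✓)  0111(✓)  1001(✓)  1010(✓)  1011(✓)  1100(✓)  1111(✓)
size-2^1 implicants → -010  -100  -111  0-00(✓)  0-10(✓)  00-0(✓)  01-0(✓)  01-1(✓)  010-(✓)  011-(✓)  1-11  10-1  101-
size-2^2 implicants → 0--0  01--
Unchecked terms (primes): -010, -100, -111, 0--0, 01--, 1-11, 10-1, 101-
Minterm coverage:
  m0 ⊆ 0--0 [E]
  m2 ⊆ -010,0--0
  m4 ⊆ -100,0--0,01--
  m6 ⊆ 0--0,01--
  m7 ⊆ -111,01--
  m10 ⊆ -010,101-
  m11 ⊆ 1-11,10-1,101-
  m12 ⊆ -100 [E]
  m15 ⊆ -111,1-11
E = {-100, 0--0}
Petrick residual → -111, 101-
Cover = bc'd' + bcd + a'd' + ab'c  |cover|=4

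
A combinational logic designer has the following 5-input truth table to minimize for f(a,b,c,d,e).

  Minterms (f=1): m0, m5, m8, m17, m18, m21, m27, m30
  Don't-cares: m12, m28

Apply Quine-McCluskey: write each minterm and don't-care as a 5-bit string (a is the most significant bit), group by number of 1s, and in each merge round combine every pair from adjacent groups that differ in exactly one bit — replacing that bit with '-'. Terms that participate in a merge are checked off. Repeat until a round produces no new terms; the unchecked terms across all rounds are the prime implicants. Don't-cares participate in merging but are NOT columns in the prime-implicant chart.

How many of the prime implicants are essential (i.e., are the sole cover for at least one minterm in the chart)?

6

size-2^0 implicants → 00000(✓)  00101(✓)  01000(✓)  01100(✓)  10001(✓)  10010  10101(✓)  11011  11100(✓)  11110(✓)
size-2^1 implicants → -0101  -1100  0-000  01-00  10-01  111-0
Unchecked terms (primes): -0101, -1100, 0-000, 01-00, 10-01, 10010, 11011, 111-0
Minterm coverage:
  m0 ⊆ 0-000 [E]
  m5 ⊆ -0101 [E]
  m8 ⊆ 0-000,01-00
  m17 ⊆ 10-01 [E]
  m18 ⊆ 10010 [E]
  m21 ⊆ -0101,10-01
  m27 ⊆ 11011 [E]
  m30 ⊆ 111-0 [E]
E = {-0101, 0-000, 10-01, 10010, 11011, 111-0}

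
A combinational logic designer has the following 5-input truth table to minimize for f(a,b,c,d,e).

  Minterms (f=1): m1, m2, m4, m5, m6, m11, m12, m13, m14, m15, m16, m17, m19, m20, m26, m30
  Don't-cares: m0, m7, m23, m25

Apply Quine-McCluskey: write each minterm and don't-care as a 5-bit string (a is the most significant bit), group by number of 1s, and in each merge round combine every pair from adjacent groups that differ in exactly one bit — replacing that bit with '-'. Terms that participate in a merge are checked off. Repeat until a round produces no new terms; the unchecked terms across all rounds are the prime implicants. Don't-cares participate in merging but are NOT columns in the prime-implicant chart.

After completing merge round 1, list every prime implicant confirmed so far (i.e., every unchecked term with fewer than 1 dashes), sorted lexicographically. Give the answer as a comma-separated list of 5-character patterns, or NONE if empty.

size-2^0 implicants → 00000(✓)  00001(✓)  00010(✓)  00100(✓)  00101(✓)  00110(✓)  00111(✓)  01011(✓)  01100(✓)  01101(✓)  01110(✓)  01111(✓)  10000(✓)  10001(✓)  10011(✓)  10100(✓)  10111(✓)  11001(✓)  11010(✓)  11110(✓)
size-2^1 implicants → -0000(✓)  -0001(✓)  -0100(✓)  -0111  -1110  0-100(✓)  0-101(✓)  0-110(✓)  0-111(✓)  00-00(✓)  00-01(✓)  00-10(✓)  000-0(✓)  0000-(✓)  001-0(✓)  001-1(✓)  0010-(✓)  0011-(✓)  01-11  011-0(✓)  011-1(✓)  0110-(✓)  0111-(✓)  1-001  10-00(✓)  10-11  100-1  1000-(✓)  11-10
size-2^2 implicants → -0-00  -000-  0-1-0(✓)  0-1-1(✓)  0-10-(✓)  0-11-(✓)  00--0  00-0-  001--(✓)  011--(✓)
size-2^3 implicants → 0-1--
Unchecked terms (primes): -0-00, -000-, -0111, -1110, 0-1--, 00--0, 00-0-, 01-11, 1-001, 10-11, 100-1, 11-10

NONE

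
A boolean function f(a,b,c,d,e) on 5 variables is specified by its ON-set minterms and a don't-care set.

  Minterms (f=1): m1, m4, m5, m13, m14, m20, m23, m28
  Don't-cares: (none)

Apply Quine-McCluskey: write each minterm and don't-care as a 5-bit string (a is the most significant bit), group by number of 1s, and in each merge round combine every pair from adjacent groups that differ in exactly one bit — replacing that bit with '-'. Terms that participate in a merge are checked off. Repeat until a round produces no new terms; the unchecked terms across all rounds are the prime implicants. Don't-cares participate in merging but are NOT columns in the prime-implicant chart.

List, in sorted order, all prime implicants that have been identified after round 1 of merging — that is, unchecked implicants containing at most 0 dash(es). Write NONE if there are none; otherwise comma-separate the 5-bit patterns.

01110, 10111

size-2^0 implicants → 00001(✓)  00100(✓)  00101(✓)  01101(✓)  01110  10100(✓)  10111  11100(✓)
size-2^1 implicants → -0100  0-101  00-01  0010-  1-100
Unchecked terms (primes): -0100, 0-101, 00-01, 0010-, 01110, 1-100, 10111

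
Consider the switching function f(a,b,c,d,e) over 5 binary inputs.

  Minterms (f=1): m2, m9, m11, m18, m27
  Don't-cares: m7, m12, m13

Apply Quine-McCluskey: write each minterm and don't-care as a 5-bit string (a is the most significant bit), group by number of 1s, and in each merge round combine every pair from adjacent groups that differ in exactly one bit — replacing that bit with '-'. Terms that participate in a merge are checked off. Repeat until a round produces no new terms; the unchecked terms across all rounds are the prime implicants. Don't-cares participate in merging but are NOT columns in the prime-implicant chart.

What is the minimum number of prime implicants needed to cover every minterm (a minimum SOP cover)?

3

[col 0] 00010*, 00111, 01001*, 01011*, 01100*, 01101*, 10010*, 11011*
[col 1] -0010, -1011, 01-01, 010-1, 0110-
Prime implicants: -0010, -1011, 00111, 01-01, 010-1, 0110-
PI chart (minterm → PIs covering it):
  2 | -0010  (sole → essential)
  9 | 01-01,010-1
  11 | -1011,010-1
  18 | -0010  (sole → essential)
  27 | -1011  (sole → essential)
Essential prime implicants: -0010, -1011
Petrick residual → 01-01
Minimum SOP uses 3 PIs: b'c'de' + bc'de + a'bd'e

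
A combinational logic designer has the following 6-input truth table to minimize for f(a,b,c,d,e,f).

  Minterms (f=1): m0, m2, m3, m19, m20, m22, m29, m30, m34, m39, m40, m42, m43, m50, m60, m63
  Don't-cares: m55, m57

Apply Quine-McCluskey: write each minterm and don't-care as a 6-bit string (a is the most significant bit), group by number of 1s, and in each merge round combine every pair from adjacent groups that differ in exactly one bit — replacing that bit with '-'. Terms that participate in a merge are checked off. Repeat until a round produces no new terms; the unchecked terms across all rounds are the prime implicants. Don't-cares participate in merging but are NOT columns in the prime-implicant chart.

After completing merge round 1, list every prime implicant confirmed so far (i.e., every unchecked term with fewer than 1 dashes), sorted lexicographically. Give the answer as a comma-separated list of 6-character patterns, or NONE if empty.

Round 0: 000000✓ 000010✓ 000011✓ 010011✓ 010100✓ 010110✓ 011101 011110✓ 100010✓ 100111✓ 101000✓ 101010✓ 101011✓ 110010✓ 110111✓ 111001 111100 111111✓
Round 1: -00010 0-0011 0000-0 00001- 01-110 0101-0 1-0010 1-0111 10-010 1010-0 10101- 11-111
PIs = {-00010, 0-0011, 0000-0, 00001-, 01-110, 0101-0, 011101, 1-0010, 1-0111, 10-010, 1010-0, 10101-, 11-111, 111001, 111100}

011101, 111001, 111100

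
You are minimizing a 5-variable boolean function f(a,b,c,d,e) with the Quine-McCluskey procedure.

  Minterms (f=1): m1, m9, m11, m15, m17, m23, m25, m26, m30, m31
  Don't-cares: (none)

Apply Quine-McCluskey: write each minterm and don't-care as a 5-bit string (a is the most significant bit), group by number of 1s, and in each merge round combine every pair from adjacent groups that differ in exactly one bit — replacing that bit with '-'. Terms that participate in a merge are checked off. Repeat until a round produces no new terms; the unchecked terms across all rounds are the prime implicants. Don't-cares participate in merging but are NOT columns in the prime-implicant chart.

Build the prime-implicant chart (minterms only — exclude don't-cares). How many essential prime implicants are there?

3

size-2^0 implicants → 00001(✓)  01001(✓)  01011(✓)  01111(✓)  10001(✓)  10111(✓)  11001(✓)  11010(✓)  11110(✓)  11111(✓)
size-2^1 implicants → -0001(✓)  -1001(✓)  -1111  0-001(✓)  01-11  010-1  1-001(✓)  1-111  11-10  1111-
size-2^2 implicants → --001
Unchecked terms (primes): --001, -1111, 01-11, 010-1, 1-111, 11-10, 1111-
Minterm coverage:
  m1 ⊆ --001 [E]
  m9 ⊆ --001,010-1
  m11 ⊆ 01-11,010-1
  m15 ⊆ -1111,01-11
  m17 ⊆ --001 [E]
  m23 ⊆ 1-111 [E]
  m25 ⊆ --001 [E]
  m26 ⊆ 11-10 [E]
  m30 ⊆ 11-10,1111-
  m31 ⊆ -1111,1-111,1111-
E = {--001, 1-111, 11-10}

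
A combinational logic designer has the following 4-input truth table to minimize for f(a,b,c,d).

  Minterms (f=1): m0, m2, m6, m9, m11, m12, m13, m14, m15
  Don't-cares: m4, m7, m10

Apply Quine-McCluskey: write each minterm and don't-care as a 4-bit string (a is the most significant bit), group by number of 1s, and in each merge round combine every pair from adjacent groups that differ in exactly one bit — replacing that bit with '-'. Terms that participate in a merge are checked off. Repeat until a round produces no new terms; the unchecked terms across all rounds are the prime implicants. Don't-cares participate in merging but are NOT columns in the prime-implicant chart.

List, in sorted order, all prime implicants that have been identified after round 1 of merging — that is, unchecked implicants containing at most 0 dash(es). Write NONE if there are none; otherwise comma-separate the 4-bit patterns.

NONE

[col 0] 0000*, 0010*, 0100*, 0110*, 0111*, 1001*, 1010*, 1011*, 1100*, 1101*, 1110*, 1111*
[col 1] -010*, -100*, -110*, -111*, 0-00*, 0-10*, 00-0*, 01-0*, 011-*, 1-01*, 1-10*, 1-11*, 10-1*, 101-*, 11-0*, 11-1*, 110-*, 111-*
[col 2] --10, -1-0, -11-, 0--0, 1--1, 1-1-, 11--
Prime implicants: --10, -1-0, -11-, 0--0, 1--1, 1-1-, 11--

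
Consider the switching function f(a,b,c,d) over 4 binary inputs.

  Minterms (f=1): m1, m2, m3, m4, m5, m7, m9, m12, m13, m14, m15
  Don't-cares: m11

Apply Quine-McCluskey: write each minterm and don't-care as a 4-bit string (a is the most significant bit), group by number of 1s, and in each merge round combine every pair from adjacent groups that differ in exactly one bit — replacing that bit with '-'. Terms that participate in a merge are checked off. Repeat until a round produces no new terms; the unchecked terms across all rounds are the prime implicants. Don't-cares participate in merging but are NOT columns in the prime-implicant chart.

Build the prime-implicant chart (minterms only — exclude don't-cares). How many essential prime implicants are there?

4

size-2^0 implicants → 0001(✓)  0010(✓)  0011(✓)  0100(✓)  0101(✓)  0111(✓)  1001(✓)  1011(✓)  1100(✓)  1101(✓)  1110(✓)  1111(✓)
size-2^1 implicants → -001(✓)  -011(✓)  -100(✓)  -101(✓)  -111(✓)  0-01(✓)  0-11(✓)  00-1(✓)  001-  01-1(✓)  010-(✓)  1-01(✓)  1-11(✓)  10-1(✓)  11-0(✓)  11-1(✓)  110-(✓)  111-(✓)
size-2^2 implicants → --01(✓)  --11(✓)  -0-1(✓)  -1-1(✓)  -10-  0--1(✓)  1--1(✓)  11--
size-2^3 implicants → ---1
Unchecked terms (primes): ---1, -10-, 001-, 11--
Minterm coverage:
  m1 ⊆ ---1 [E]
  m2 ⊆ 001- [E]
  m3 ⊆ ---1,001-
  m4 ⊆ -10- [E]
  m5 ⊆ ---1,-10-
  m7 ⊆ ---1 [E]
  m9 ⊆ ---1 [E]
  m12 ⊆ -10-,11--
  m13 ⊆ ---1,-10-,11--
  m14 ⊆ 11-- [E]
  m15 ⊆ ---1,11--
E = {---1, -10-, 001-, 11--}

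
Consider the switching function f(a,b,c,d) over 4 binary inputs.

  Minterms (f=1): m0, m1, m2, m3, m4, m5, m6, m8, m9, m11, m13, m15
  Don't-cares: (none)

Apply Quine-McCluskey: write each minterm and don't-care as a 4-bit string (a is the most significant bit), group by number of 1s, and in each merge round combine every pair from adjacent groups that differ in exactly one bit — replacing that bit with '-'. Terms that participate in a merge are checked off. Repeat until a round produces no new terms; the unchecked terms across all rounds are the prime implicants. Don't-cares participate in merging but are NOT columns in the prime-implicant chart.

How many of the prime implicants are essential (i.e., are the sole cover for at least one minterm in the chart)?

3

size-2^0 implicants → 0000(✓)  0001(✓)  0010(✓)  0011(✓)  0100(✓)  0101(✓)  0110(✓)  1000(✓)  1001(✓)  1011(✓)  1101(✓)  1111(✓)
size-2^1 implicants → -000(✓)  -001(✓)  -011(✓)  -101(✓)  0-00(✓)  0-01(✓)  0-10(✓)  00-0(✓)  00-1(✓)  000-(✓)  001-(✓)  01-0(✓)  010-(✓)  1-01(✓)  1-11(✓)  10-1(✓)  100-(✓)  11-1(✓)
size-2^2 implicants → --01  -0-1  -00-  0--0  0-0-  00--  1--1
Unchecked terms (primes): --01, -0-1, -00-, 0--0, 0-0-, 00--, 1--1
Minterm coverage:
  m0 ⊆ -00-,0--0,0-0-,00--
  m1 ⊆ --01,-0-1,-00-,0-0-,00--
  m2 ⊆ 0--0,00--
  m3 ⊆ -0-1,00--
  m4 ⊆ 0--0,0-0-
  m5 ⊆ --01,0-0-
  m6 ⊆ 0--0 [E]
  m8 ⊆ -00- [E]
  m9 ⊆ --01,-0-1,-00-,1--1
  m11 ⊆ -0-1,1--1
  m13 ⊆ --01,1--1
  m15 ⊆ 1--1 [E]
E = {-00-, 0--0, 1--1}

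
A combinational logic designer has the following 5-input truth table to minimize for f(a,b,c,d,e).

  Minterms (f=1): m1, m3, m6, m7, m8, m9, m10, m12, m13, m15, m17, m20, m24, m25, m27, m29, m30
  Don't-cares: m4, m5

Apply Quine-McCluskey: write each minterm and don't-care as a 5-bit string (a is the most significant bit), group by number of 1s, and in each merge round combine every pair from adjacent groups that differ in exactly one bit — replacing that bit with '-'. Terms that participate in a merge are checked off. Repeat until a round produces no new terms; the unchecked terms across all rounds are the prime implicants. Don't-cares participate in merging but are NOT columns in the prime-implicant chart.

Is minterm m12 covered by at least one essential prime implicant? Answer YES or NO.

NO

size-2^0 implicants → 00001(✓)  00011(✓)  00100(✓)  00101(✓)  00110(✓)  00111(✓)  01000(✓)  01001(✓)  01010(✓)  01100(✓)  01101(✓)  01111(✓)  10001(✓)  10100(✓)  11000(✓)  11001(✓)  11011(✓)  11101(✓)  11110
size-2^1 implicants → -0001(✓)  -0100  -1000(✓)  -1001(✓)  -1101(✓)  0-001(✓)  0-100(✓)  0-101(✓)  0-111(✓)  00-01(✓)  00-11(✓)  000-1(✓)  001-0(✓)  001-1(✓)  0010-(✓)  0011-(✓)  01-00(✓)  01-01(✓)  010-0  0100-(✓)  011-1(✓)  0110-(✓)  1-001(✓)  11-01(✓)  110-1  1100-(✓)
size-2^2 implicants → --001  -1-01  -100-  0--01  0-1-1  0-10-  00--1  001--  01-0-
Unchecked terms (primes): --001, -0100, -1-01, -100-, 0--01, 0-1-1, 0-10-, 00--1, 001--, 01-0-, 010-0, 110-1, 11110
Minterm coverage:
  m1 ⊆ --001,0--01,00--1
  m3 ⊆ 00--1 [E]
  m6 ⊆ 001-- [E]
  m7 ⊆ 0-1-1,00--1,001--
  m8 ⊆ -100-,01-0-,010-0
  m9 ⊆ --001,-1-01,-100-,0--01,01-0-
  m10 ⊆ 010-0 [E]
  m12 ⊆ 0-10-,01-0-
  m13 ⊆ -1-01,0--01,0-1-1,0-10-,01-0-
  m15 ⊆ 0-1-1 [E]
  m17 ⊆ --001 [E]
  m20 ⊆ -0100 [E]
  m24 ⊆ -100- [E]
  m25 ⊆ --001,-1-01,-100-,110-1
  m27 ⊆ 110-1 [E]
  m29 ⊆ -1-01 [E]
  m30 ⊆ 11110 [E]
E = {--001, -0100, -1-01, -100-, 0-1-1, 00--1, 001--, 010-0, 110-1, 11110}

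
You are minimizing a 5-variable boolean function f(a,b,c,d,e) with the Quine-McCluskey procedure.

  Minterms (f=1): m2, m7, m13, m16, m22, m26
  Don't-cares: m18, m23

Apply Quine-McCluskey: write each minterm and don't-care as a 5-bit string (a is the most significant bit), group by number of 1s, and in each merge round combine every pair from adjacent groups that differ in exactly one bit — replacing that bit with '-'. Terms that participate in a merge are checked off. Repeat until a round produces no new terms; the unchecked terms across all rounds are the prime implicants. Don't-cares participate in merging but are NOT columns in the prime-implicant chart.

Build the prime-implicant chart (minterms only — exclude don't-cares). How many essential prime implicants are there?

size-2^0 implicants → 00010(✓)  00111(✓)  01101  10000(✓)  10010(✓)  10110(✓)  10111(✓)  11010(✓)
size-2^1 implicants → -0010  -0111  1-010  10-10  100-0  1011-
Unchecked terms (primes): -0010, -0111, 01101, 1-010, 10-10, 100-0, 1011-
Minterm coverage:
  m2 ⊆ -0010 [E]
  m7 ⊆ -0111 [E]
  m13 ⊆ 01101 [E]
  m16 ⊆ 100-0 [E]
  m22 ⊆ 10-10,1011-
  m26 ⊆ 1-010 [E]
E = {-0010, -0111, 01101, 1-010, 100-0}

5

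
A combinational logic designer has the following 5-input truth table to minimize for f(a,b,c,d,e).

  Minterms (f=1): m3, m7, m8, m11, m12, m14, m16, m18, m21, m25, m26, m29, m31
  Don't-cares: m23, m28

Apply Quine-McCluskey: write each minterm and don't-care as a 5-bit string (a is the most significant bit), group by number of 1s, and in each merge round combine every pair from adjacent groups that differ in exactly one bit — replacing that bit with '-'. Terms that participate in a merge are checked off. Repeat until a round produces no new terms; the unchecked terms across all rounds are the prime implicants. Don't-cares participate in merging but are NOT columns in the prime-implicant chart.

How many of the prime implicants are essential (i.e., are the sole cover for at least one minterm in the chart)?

size-2^0 implicants → 00011(✓)  00111(✓)  01000(✓)  01011(✓)  01100(✓)  01110(✓)  10000(✓)  10010(✓)  10101(✓)  10111(✓)  11001(✓)  11010(✓)  11100(✓)  11101(✓)  11111(✓)
size-2^1 implicants → -0111  -1100  0-011  00-11  01-00  011-0  1-010  1-101(✓)  1-111(✓)  100-0  101-1(✓)  11-01  111-1(✓)  1110-
size-2^2 implicants → 1-1-1
Unchecked terms (primes): -0111, -1100, 0-011, 00-11, 01-00, 011-0, 1-010, 1-1-1, 100-0, 11-01, 1110-
Minterm coverage:
  m3 ⊆ 0-011,00-11
  m7 ⊆ -0111,00-11
  m8 ⊆ 01-00 [E]
  m11 ⊆ 0-011 [E]
  m12 ⊆ -1100,01-00,011-0
  m14 ⊆ 011-0 [E]
  m16 ⊆ 100-0 [E]
  m18 ⊆ 1-010,100-0
  m21 ⊆ 1-1-1 [E]
  m25 ⊆ 11-01 [E]
  m26 ⊆ 1-010 [E]
  m29 ⊆ 1-1-1,11-01,1110-
  m31 ⊆ 1-1-1 [E]
E = {0-011, 01-00, 011-0, 1-010, 1-1-1, 100-0, 11-01}

7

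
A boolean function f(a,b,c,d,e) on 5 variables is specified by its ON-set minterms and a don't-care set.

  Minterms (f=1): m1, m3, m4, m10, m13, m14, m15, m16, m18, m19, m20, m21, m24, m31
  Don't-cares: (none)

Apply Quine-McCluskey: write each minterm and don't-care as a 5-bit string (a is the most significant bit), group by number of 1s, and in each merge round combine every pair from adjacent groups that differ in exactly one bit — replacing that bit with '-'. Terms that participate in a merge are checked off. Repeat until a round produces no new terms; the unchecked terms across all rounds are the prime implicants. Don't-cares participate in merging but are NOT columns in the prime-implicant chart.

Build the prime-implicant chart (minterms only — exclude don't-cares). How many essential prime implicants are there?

size-2^0 implicants → 00001(✓)  00011(✓)  00100(✓)  01010(✓)  01101(✓)  01110(✓)  01111(✓)  10000(✓)  10010(✓)  10011(✓)  10100(✓)  10101(✓)  11000(✓)  11111(✓)
size-2^1 implicants → -0011  -0100  -1111  000-1  01-10  011-1  0111-  1-000  10-00  100-0  1001-  1010-
Unchecked terms (primes): -0011, -0100, -1111, 000-1, 01-10, 011-1, 0111-, 1-000, 10-00, 100-0, 1001-, 1010-
Minterm coverage:
  m1 ⊆ 000-1 [E]
  m3 ⊆ -0011,000-1
  m4 ⊆ -0100 [E]
  m10 ⊆ 01-10 [E]
  m13 ⊆ 011-1 [E]
  m14 ⊆ 01-10,0111-
  m15 ⊆ -1111,011-1,0111-
  m16 ⊆ 1-000,10-00,100-0
  m18 ⊆ 100-0,1001-
  m19 ⊆ -0011,1001-
  m20 ⊆ -0100,10-00,1010-
  m21 ⊆ 1010- [E]
  m24 ⊆ 1-000 [E]
  m31 ⊆ -1111 [E]
E = {-0100, -1111, 000-1, 01-10, 011-1, 1-000, 1010-}

7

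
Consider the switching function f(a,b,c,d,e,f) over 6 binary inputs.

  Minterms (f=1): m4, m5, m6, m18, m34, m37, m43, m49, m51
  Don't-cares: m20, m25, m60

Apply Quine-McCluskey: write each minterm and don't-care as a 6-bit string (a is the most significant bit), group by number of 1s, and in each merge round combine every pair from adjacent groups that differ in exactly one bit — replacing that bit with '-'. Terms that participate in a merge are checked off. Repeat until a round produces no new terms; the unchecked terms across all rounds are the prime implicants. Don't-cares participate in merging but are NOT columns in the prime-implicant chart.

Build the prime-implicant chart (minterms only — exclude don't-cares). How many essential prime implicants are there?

6

Round 0: 000100✓ 000101✓ 000110✓ 010010 010100✓ 011001 100010 100101✓ 101011 110001✓ 110011✓ 111100
Round 1: -00101 0-0100 0001-0 00010- 1100-1
PIs = {-00101, 0-0100, 0001-0, 00010-, 010010, 011001, 100010, 101011, 1100-1, 111100}
Coverage chart:
  m4: 0-0100,0001-0,00010-
  m5: -00101,00010-
  m6: 0001-0 ←essential
  m18: 010010 ←essential
  m34: 100010 ←essential
  m37: -00101 ←essential
  m43: 101011 ←essential
  m49: 1100-1 ←essential
  m51: 1100-1 ←essential
Essential: -00101, 0001-0, 010010, 100010, 101011, 1100-1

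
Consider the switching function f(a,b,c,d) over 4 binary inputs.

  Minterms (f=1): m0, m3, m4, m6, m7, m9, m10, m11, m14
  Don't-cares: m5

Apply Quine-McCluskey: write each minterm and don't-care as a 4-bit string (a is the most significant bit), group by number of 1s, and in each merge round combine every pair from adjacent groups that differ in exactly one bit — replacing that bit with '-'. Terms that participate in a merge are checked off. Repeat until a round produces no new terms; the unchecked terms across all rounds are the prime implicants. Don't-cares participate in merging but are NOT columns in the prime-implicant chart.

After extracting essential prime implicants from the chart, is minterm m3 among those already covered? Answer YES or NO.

Round 0: 0000✓ 0011✓ 0100✓ 0101✓ 0110✓ 0111✓ 1001✓ 1010✓ 1011✓ 1110✓
Round 1: -011 -110 0-00 0-11 01-0✓ 01-1✓ 010-✓ 011-✓ 1-10 10-1 101-
Round 2: 01--
PIs = {-011, -110, 0-00, 0-11, 01--, 1-10, 10-1, 101-}
Coverage chart:
  m0: 0-00 ←essential
  m3: -011,0-11
  m4: 0-00,01--
  m6: -110,01--
  m7: 0-11,01--
  m9: 10-1 ←essential
  m10: 1-10,101-
  m11: -011,10-1,101-
  m14: -110,1-10
Essential: 0-00, 10-1

NO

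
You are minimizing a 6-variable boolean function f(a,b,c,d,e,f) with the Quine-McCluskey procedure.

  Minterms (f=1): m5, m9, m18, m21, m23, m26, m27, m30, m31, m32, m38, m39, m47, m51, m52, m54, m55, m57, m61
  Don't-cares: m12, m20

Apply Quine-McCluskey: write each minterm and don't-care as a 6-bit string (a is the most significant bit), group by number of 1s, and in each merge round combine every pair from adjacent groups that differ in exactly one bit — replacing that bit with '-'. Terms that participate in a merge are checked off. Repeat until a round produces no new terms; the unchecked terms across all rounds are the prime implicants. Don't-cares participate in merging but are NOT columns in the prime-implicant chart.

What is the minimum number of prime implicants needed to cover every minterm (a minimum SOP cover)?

11

Round 0: 000101✓ 001001 001100 010010✓ 010100✓ 010101✓ 010111✓ 011010✓ 011011✓ 011110✓ 011111✓ 100000 100110✓ 100111✓ 101111✓ 110011✓ 110100✓ 110110✓ 110111✓ 111001✓ 111101✓
Round 1: -10100 -10111 0-0101 01-010 01-111 0101-1 01010- 011-10✓ 011-11✓ 01101-✓ 01111-✓ 1-0110✓ 1-0111✓ 10-111 10011-✓ 110-11 1101-0 11011-✓ 111-01
Round 2: 011-1- 1-011-
PIs = {-10100, -10111, 0-0101, 001001, 001100, 01-010, 01-111, 0101-1, 01010-, 011-1-, 1-011-, 10-111, 100000, 110-11, 1101-0, 111-01}
Coverage chart:
  m5: 0-0101 ←essential
  m9: 001001 ←essential
  m18: 01-010 ←essential
  m21: 0-0101,0101-1,01010-
  m23: -10111,01-111,0101-1
  m26: 01-010,011-1-
  m27: 011-1- ←essential
  m30: 011-1- ←essential
  m31: 01-111,011-1-
  m32: 100000 ←essential
  m38: 1-011- ←essential
  m39: 1-011-,10-111
  m47: 10-111 ←essential
  m51: 110-11 ←essential
  m52: -10100,1101-0
  m54: 1-011-,1101-0
  m55: -10111,1-011-,110-11
  m57: 111-01 ←essential
  m61: 111-01 ←essential
Essential: 0-0101, 001001, 01-010, 011-1-, 1-011-, 10-111, 100000, 110-11, 111-01
Petrick residual → -10100, -10111
Min cover (11 terms): bc'de'f' + bc'def + a'c'de'f + a'b'cd'e'f + a'bd'ef' + a'bce + ac'de + ab'def + ab'c'd'e'f' + abc'ef + abce'f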